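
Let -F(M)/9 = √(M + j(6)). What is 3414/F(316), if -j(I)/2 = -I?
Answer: -569*√82/246 ≈ -20.945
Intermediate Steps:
j(I) = 2*I (j(I) = -(-2)*I = 2*I)
F(M) = -9*√(12 + M) (F(M) = -9*√(M + 2*6) = -9*√(M + 12) = -9*√(12 + M))
3414/F(316) = 3414/((-9*√(12 + 316))) = 3414/((-18*√82)) = 3414*(-√82/1476) = -569*√82/246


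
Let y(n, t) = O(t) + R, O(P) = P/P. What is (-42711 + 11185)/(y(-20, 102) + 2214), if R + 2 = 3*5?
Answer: -15763/1114 ≈ -14.150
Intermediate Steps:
O(P) = 1
R = 13 (R = -2 + 3*5 = -2 + 15 = 13)
y(n, t) = 14 (y(n, t) = 1 + 13 = 14)
(-42711 + 11185)/(y(-20, 102) + 2214) = (-42711 + 11185)/(14 + 2214) = -31526/2228 = -31526*1/2228 = -15763/1114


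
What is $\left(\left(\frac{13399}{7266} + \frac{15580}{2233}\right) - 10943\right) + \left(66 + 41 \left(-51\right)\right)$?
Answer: $- \frac{4291069193}{331122} \approx -12959.0$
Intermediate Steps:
$\left(\left(\frac{13399}{7266} + \frac{15580}{2233}\right) - 10943\right) + \left(66 + 41 \left(-51\right)\right) = \left(\left(13399 \cdot \frac{1}{7266} + 15580 \cdot \frac{1}{2233}\right) - 10943\right) + \left(66 - 2091\right) = \left(\left(\frac{13399}{7266} + \frac{15580}{2233}\right) - 10943\right) - 2025 = \left(\frac{2920903}{331122} - 10943\right) - 2025 = - \frac{3620547143}{331122} - 2025 = - \frac{4291069193}{331122}$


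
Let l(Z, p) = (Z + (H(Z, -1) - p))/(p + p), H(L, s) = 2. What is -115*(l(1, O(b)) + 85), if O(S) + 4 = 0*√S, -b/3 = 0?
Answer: -77395/8 ≈ -9674.4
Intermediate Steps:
b = 0 (b = -3*0 = 0)
O(S) = -4 (O(S) = -4 + 0*√S = -4 + 0 = -4)
l(Z, p) = (2 + Z - p)/(2*p) (l(Z, p) = (Z + (2 - p))/(p + p) = (2 + Z - p)/((2*p)) = (2 + Z - p)*(1/(2*p)) = (2 + Z - p)/(2*p))
-115*(l(1, O(b)) + 85) = -115*((½)*(2 + 1 - 1*(-4))/(-4) + 85) = -115*((½)*(-¼)*(2 + 1 + 4) + 85) = -115*((½)*(-¼)*7 + 85) = -115*(-7/8 + 85) = -115*673/8 = -77395/8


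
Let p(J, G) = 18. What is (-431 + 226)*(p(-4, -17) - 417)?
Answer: 81795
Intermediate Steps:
(-431 + 226)*(p(-4, -17) - 417) = (-431 + 226)*(18 - 417) = -205*(-399) = 81795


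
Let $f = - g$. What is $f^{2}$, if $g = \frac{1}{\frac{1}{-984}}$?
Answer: $968256$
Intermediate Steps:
$g = -984$ ($g = \frac{1}{- \frac{1}{984}} = -984$)
$f = 984$ ($f = \left(-1\right) \left(-984\right) = 984$)
$f^{2} = 984^{2} = 968256$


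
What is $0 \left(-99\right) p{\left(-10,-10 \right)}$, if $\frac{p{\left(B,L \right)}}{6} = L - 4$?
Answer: $0$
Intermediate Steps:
$p{\left(B,L \right)} = -24 + 6 L$ ($p{\left(B,L \right)} = 6 \left(L - 4\right) = 6 \left(-4 + L\right) = -24 + 6 L$)
$0 \left(-99\right) p{\left(-10,-10 \right)} = 0 \left(-99\right) \left(-24 + 6 \left(-10\right)\right) = 0 \left(-24 - 60\right) = 0 \left(-84\right) = 0$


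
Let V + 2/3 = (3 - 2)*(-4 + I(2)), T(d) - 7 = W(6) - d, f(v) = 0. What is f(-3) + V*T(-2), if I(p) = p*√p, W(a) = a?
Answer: -70 + 30*√2 ≈ -27.574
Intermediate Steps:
I(p) = p^(3/2)
T(d) = 13 - d (T(d) = 7 + (6 - d) = 13 - d)
V = -14/3 + 2*√2 (V = -⅔ + (3 - 2)*(-4 + 2^(3/2)) = -⅔ + 1*(-4 + 2*√2) = -⅔ + (-4 + 2*√2) = -14/3 + 2*√2 ≈ -1.8382)
f(-3) + V*T(-2) = 0 + (-14/3 + 2*√2)*(13 - 1*(-2)) = 0 + (-14/3 + 2*√2)*(13 + 2) = 0 + (-14/3 + 2*√2)*15 = 0 + (-70 + 30*√2) = -70 + 30*√2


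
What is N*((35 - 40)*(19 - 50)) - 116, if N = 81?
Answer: 12439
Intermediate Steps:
N*((35 - 40)*(19 - 50)) - 116 = 81*((35 - 40)*(19 - 50)) - 116 = 81*(-5*(-31)) - 116 = 81*155 - 116 = 12555 - 116 = 12439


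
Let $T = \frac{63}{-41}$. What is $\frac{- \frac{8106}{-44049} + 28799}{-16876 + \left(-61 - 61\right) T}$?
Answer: $- \frac{17337195179}{10046549090} \approx -1.7257$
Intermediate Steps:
$T = - \frac{63}{41}$ ($T = 63 \left(- \frac{1}{41}\right) = - \frac{63}{41} \approx -1.5366$)
$\frac{- \frac{8106}{-44049} + 28799}{-16876 + \left(-61 - 61\right) T} = \frac{- \frac{8106}{-44049} + 28799}{-16876 + \left(-61 - 61\right) \left(- \frac{63}{41}\right)} = \frac{\left(-8106\right) \left(- \frac{1}{44049}\right) + 28799}{-16876 - - \frac{7686}{41}} = \frac{\frac{2702}{14683} + 28799}{-16876 + \frac{7686}{41}} = \frac{422858419}{14683 \left(- \frac{684230}{41}\right)} = \frac{422858419}{14683} \left(- \frac{41}{684230}\right) = - \frac{17337195179}{10046549090}$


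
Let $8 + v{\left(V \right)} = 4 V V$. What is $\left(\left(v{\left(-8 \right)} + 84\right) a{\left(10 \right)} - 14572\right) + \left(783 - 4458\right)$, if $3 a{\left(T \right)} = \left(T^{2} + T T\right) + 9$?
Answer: $\frac{14647}{3} \approx 4882.3$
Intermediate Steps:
$v{\left(V \right)} = -8 + 4 V^{2}$ ($v{\left(V \right)} = -8 + 4 V V = -8 + 4 V^{2}$)
$a{\left(T \right)} = 3 + \frac{2 T^{2}}{3}$ ($a{\left(T \right)} = \frac{\left(T^{2} + T T\right) + 9}{3} = \frac{\left(T^{2} + T^{2}\right) + 9}{3} = \frac{2 T^{2} + 9}{3} = \frac{9 + 2 T^{2}}{3} = 3 + \frac{2 T^{2}}{3}$)
$\left(\left(v{\left(-8 \right)} + 84\right) a{\left(10 \right)} - 14572\right) + \left(783 - 4458\right) = \left(\left(\left(-8 + 4 \left(-8\right)^{2}\right) + 84\right) \left(3 + \frac{2 \cdot 10^{2}}{3}\right) - 14572\right) + \left(783 - 4458\right) = \left(\left(\left(-8 + 4 \cdot 64\right) + 84\right) \left(3 + \frac{2}{3} \cdot 100\right) - 14572\right) - 3675 = \left(\left(\left(-8 + 256\right) + 84\right) \left(3 + \frac{200}{3}\right) - 14572\right) - 3675 = \left(\left(248 + 84\right) \frac{209}{3} - 14572\right) - 3675 = \left(332 \cdot \frac{209}{3} - 14572\right) - 3675 = \left(\frac{69388}{3} - 14572\right) - 3675 = \frac{25672}{3} - 3675 = \frac{14647}{3}$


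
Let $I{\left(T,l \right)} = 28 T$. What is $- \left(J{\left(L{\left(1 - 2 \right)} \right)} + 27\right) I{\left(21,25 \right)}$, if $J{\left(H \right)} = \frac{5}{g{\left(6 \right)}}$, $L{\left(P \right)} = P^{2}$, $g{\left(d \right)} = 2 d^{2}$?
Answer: $- \frac{95501}{6} \approx -15917.0$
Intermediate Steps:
$J{\left(H \right)} = \frac{5}{72}$ ($J{\left(H \right)} = \frac{5}{2 \cdot 6^{2}} = \frac{5}{2 \cdot 36} = \frac{5}{72}$)
$- \left(J{\left(L{\left(1 - 2 \right)} \right)} + 27\right) I{\left(21,25 \right)} = - \left(\frac{5}{72} + 27\right) 28 \cdot 21 = - \frac{1949 \cdot 588}{72} = \left(-1\right) \frac{95501}{6} = - \frac{95501}{6}$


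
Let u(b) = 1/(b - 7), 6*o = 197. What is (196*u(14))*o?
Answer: 2758/3 ≈ 919.33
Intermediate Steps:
o = 197/6 (o = (1/6)*197 = 197/6 ≈ 32.833)
u(b) = 1/(-7 + b)
(196*u(14))*o = (196/(-7 + 14))*(197/6) = (196/7)*(197/6) = (196*(1/7))*(197/6) = 28*(197/6) = 2758/3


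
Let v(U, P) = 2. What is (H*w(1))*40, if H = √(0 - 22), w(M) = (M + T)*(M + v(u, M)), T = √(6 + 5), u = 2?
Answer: 120*I*√22*(1 + √11) ≈ 2429.6*I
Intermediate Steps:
T = √11 ≈ 3.3166
w(M) = (2 + M)*(M + √11) (w(M) = (M + √11)*(M + 2) = (M + √11)*(2 + M) = (2 + M)*(M + √11))
H = I*√22 (H = √(-22) = I*√22 ≈ 4.6904*I)
(H*w(1))*40 = ((I*√22)*(1² + 2*1 + 2*√11 + 1*√11))*40 = ((I*√22)*(1 + 2 + 2*√11 + √11))*40 = ((I*√22)*(3 + 3*√11))*40 = (I*√22*(3 + 3*√11))*40 = 40*I*√22*(3 + 3*√11)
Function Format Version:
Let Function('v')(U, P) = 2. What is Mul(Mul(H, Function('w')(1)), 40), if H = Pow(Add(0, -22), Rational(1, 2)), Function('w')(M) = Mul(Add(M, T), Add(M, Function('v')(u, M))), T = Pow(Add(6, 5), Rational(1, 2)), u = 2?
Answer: Mul(120, I, Pow(22, Rational(1, 2)), Add(1, Pow(11, Rational(1, 2)))) ≈ Mul(2429.6, I)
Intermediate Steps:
T = Pow(11, Rational(1, 2)) ≈ 3.3166
Function('w')(M) = Mul(Add(2, M), Add(M, Pow(11, Rational(1, 2)))) (Function('w')(M) = Mul(Add(M, Pow(11, Rational(1, 2))), Add(M, 2)) = Mul(Add(M, Pow(11, Rational(1, 2))), Add(2, M)) = Mul(Add(2, M), Add(M, Pow(11, Rational(1, 2)))))
H = Mul(I, Pow(22, Rational(1, 2))) (H = Pow(-22, Rational(1, 2)) = Mul(I, Pow(22, Rational(1, 2))) ≈ Mul(4.6904, I))
Mul(Mul(H, Function('w')(1)), 40) = Mul(Mul(Mul(I, Pow(22, Rational(1, 2))), Add(Pow(1, 2), Mul(2, 1), Mul(2, Pow(11, Rational(1, 2))), Mul(1, Pow(11, Rational(1, 2))))), 40) = Mul(Mul(Mul(I, Pow(22, Rational(1, 2))), Add(1, 2, Mul(2, Pow(11, Rational(1, 2))), Pow(11, Rational(1, 2)))), 40) = Mul(Mul(Mul(I, Pow(22, Rational(1, 2))), Add(3, Mul(3, Pow(11, Rational(1, 2))))), 40) = Mul(Mul(I, Pow(22, Rational(1, 2)), Add(3, Mul(3, Pow(11, Rational(1, 2))))), 40) = Mul(40, I, Pow(22, Rational(1, 2)), Add(3, Mul(3, Pow(11, Rational(1, 2)))))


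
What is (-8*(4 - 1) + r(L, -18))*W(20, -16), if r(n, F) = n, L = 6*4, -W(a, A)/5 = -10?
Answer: 0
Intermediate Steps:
W(a, A) = 50 (W(a, A) = -5*(-10) = 50)
L = 24
(-8*(4 - 1) + r(L, -18))*W(20, -16) = (-8*(4 - 1) + 24)*50 = (-8*3 + 24)*50 = (-24 + 24)*50 = 0*50 = 0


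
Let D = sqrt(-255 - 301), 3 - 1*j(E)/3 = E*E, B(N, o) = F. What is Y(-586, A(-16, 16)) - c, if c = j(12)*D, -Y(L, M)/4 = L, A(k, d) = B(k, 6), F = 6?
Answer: 2344 + 846*I*sqrt(139) ≈ 2344.0 + 9974.2*I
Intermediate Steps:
B(N, o) = 6
j(E) = 9 - 3*E**2 (j(E) = 9 - 3*E*E = 9 - 3*E**2)
A(k, d) = 6
D = 2*I*sqrt(139) (D = sqrt(-556) = 2*I*sqrt(139) ≈ 23.58*I)
Y(L, M) = -4*L
c = -846*I*sqrt(139) (c = (9 - 3*12**2)*(2*I*sqrt(139)) = (9 - 3*144)*(2*I*sqrt(139)) = (9 - 432)*(2*I*sqrt(139)) = -846*I*sqrt(139) ≈ -9974.2*I)
Y(-586, A(-16, 16)) - c = -4*(-586) - (-846)*I*sqrt(139) = 2344 + 846*I*sqrt(139)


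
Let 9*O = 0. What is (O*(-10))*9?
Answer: 0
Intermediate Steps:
O = 0 (O = (⅑)*0 = 0)
(O*(-10))*9 = (0*(-10))*9 = 0*9 = 0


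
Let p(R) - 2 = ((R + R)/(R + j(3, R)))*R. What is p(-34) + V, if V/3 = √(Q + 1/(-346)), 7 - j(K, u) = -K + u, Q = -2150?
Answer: 1166/5 + 3*I*√257389746/346 ≈ 233.2 + 139.1*I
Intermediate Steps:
j(K, u) = 7 + K - u (j(K, u) = 7 - (-K + u) = 7 - (u - K) = 7 + (K - u) = 7 + K - u)
V = 3*I*√257389746/346 (V = 3*√(-2150 + 1/(-346)) = 3*√(-2150 - 1/346) = 3*√(-743901/346) = 3*(I*√257389746/346) = 3*I*√257389746/346 ≈ 139.1*I)
p(R) = 2 + R²/5 (p(R) = 2 + ((R + R)/(R + (7 + 3 - R)))*R = 2 + ((2*R)/(R + (10 - R)))*R = 2 + ((2*R)/10)*R = 2 + ((2*R)*(⅒))*R = 2 + (R/5)*R = 2 + R²/5)
p(-34) + V = (2 + (⅕)*(-34)²) + 3*I*√257389746/346 = (2 + (⅕)*1156) + 3*I*√257389746/346 = (2 + 1156/5) + 3*I*√257389746/346 = 1166/5 + 3*I*√257389746/346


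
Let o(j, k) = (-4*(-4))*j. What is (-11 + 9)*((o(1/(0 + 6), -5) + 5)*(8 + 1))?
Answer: -138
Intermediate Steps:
o(j, k) = 16*j
(-11 + 9)*((o(1/(0 + 6), -5) + 5)*(8 + 1)) = (-11 + 9)*((16/(0 + 6) + 5)*(8 + 1)) = -2*(16/6 + 5)*9 = -2*(16*(1/6) + 5)*9 = -2*(8/3 + 5)*9 = -46*9/3 = -2*69 = -138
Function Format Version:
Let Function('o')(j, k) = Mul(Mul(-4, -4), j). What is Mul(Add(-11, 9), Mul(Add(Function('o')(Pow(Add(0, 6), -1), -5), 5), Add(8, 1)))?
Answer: -138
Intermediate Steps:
Function('o')(j, k) = Mul(16, j)
Mul(Add(-11, 9), Mul(Add(Function('o')(Pow(Add(0, 6), -1), -5), 5), Add(8, 1))) = Mul(Add(-11, 9), Mul(Add(Mul(16, Pow(Add(0, 6), -1)), 5), Add(8, 1))) = Mul(-2, Mul(Add(Mul(16, Pow(6, -1)), 5), 9)) = Mul(-2, Mul(Add(Mul(16, Rational(1, 6)), 5), 9)) = Mul(-2, Mul(Add(Rational(8, 3), 5), 9)) = Mul(-2, Mul(Rational(23, 3), 9)) = Mul(-2, 69) = -138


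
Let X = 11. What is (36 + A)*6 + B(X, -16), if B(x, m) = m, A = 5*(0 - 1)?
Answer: 170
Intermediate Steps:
A = -5 (A = 5*(-1) = -5)
(36 + A)*6 + B(X, -16) = (36 - 5)*6 - 16 = 31*6 - 16 = 186 - 16 = 170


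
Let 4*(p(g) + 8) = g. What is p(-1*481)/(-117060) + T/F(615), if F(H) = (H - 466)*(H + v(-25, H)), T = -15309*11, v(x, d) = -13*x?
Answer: -1312988283/1093028240 ≈ -1.2012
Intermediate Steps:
p(g) = -8 + g/4
T = -168399
F(H) = (-466 + H)*(325 + H) (F(H) = (H - 466)*(H - 13*(-25)) = (-466 + H)*(H + 325) = (-466 + H)*(325 + H))
p(-1*481)/(-117060) + T/F(615) = (-8 + (-1*481)/4)/(-117060) - 168399/(-151450 + 615² - 141*615) = (-8 + (¼)*(-481))*(-1/117060) - 168399/(-151450 + 378225 - 86715) = (-8 - 481/4)*(-1/117060) - 168399/140060 = -513/4*(-1/117060) - 168399*1/140060 = 171/156080 - 168399/140060 = -1312988283/1093028240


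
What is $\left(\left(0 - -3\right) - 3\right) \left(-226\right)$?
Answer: $0$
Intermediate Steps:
$\left(\left(0 - -3\right) - 3\right) \left(-226\right) = \left(\left(0 + 3\right) - 3\right) \left(-226\right) = \left(3 - 3\right) \left(-226\right) = 0 \left(-226\right) = 0$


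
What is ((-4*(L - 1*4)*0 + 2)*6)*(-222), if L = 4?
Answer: -2664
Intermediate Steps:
((-4*(L - 1*4)*0 + 2)*6)*(-222) = ((-4*(4 - 1*4)*0 + 2)*6)*(-222) = ((-4*(4 - 4)*0 + 2)*6)*(-222) = ((-4*0*0 + 2)*6)*(-222) = ((0*0 + 2)*6)*(-222) = ((0 + 2)*6)*(-222) = (2*6)*(-222) = 12*(-222) = -2664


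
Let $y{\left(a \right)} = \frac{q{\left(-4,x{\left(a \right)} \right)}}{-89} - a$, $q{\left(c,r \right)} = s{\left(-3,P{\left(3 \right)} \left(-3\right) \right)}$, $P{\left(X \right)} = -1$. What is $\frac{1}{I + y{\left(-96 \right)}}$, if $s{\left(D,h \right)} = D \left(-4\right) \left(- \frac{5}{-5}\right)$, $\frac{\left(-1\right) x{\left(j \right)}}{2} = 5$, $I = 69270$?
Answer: $\frac{89}{6173562} \approx 1.4416 \cdot 10^{-5}$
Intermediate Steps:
$x{\left(j \right)} = -10$ ($x{\left(j \right)} = \left(-2\right) 5 = -10$)
$s{\left(D,h \right)} = - 4 D$ ($s{\left(D,h \right)} = - 4 D \left(\left(-5\right) \left(- \frac{1}{5}\right)\right) = - 4 D 1 = - 4 D$)
$q{\left(c,r \right)} = 12$ ($q{\left(c,r \right)} = \left(-4\right) \left(-3\right) = 12$)
$y{\left(a \right)} = - \frac{12}{89} - a$ ($y{\left(a \right)} = \frac{12}{-89} - a = 12 \left(- \frac{1}{89}\right) - a = - \frac{12}{89} - a$)
$\frac{1}{I + y{\left(-96 \right)}} = \frac{1}{69270 - - \frac{8532}{89}} = \frac{1}{69270 + \left(- \frac{12}{89} + 96\right)} = \frac{1}{69270 + \frac{8532}{89}} = \frac{1}{\frac{6173562}{89}} = \frac{89}{6173562}$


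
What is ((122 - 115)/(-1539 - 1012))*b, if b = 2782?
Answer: -19474/2551 ≈ -7.6339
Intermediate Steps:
((122 - 115)/(-1539 - 1012))*b = ((122 - 115)/(-1539 - 1012))*2782 = (7/(-2551))*2782 = (7*(-1/2551))*2782 = -7/2551*2782 = -19474/2551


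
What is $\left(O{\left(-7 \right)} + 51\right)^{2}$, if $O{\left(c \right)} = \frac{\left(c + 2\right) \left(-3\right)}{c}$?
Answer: $\frac{116964}{49} \approx 2387.0$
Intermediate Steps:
$O{\left(c \right)} = \frac{-6 - 3 c}{c}$ ($O{\left(c \right)} = \frac{\left(2 + c\right) \left(-3\right)}{c} = \frac{-6 - 3 c}{c}$)
$\left(O{\left(-7 \right)} + 51\right)^{2} = \left(\left(-3 - \frac{6}{-7}\right) + 51\right)^{2} = \left(\left(-3 - - \frac{6}{7}\right) + 51\right)^{2} = \left(\left(-3 + \frac{6}{7}\right) + 51\right)^{2} = \left(- \frac{15}{7} + 51\right)^{2} = \left(\frac{342}{7}\right)^{2} = \frac{116964}{49}$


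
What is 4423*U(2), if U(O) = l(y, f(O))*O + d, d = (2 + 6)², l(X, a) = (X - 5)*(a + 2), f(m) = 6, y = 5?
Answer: 283072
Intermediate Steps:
l(X, a) = (-5 + X)*(2 + a)
d = 64 (d = 8² = 64)
U(O) = 64 (U(O) = (-10 - 5*6 + 2*5 + 5*6)*O + 64 = (-10 - 30 + 10 + 30)*O + 64 = 0*O + 64 = 0 + 64 = 64)
4423*U(2) = 4423*64 = 283072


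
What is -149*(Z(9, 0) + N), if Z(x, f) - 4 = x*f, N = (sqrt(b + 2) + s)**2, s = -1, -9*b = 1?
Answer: -9238/9 + 298*sqrt(17)/3 ≈ -616.88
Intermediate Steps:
b = -1/9 (b = -1/9*1 = -1/9 ≈ -0.11111)
N = (-1 + sqrt(17)/3)**2 (N = (sqrt(-1/9 + 2) - 1)**2 = (sqrt(17/9) - 1)**2 = (sqrt(17)/3 - 1)**2 = (-1 + sqrt(17)/3)**2 ≈ 0.14015)
Z(x, f) = 4 + f*x (Z(x, f) = 4 + x*f = 4 + f*x)
-149*(Z(9, 0) + N) = -149*((4 + 0*9) + (3 - sqrt(17))**2/9) = -149*((4 + 0) + (3 - sqrt(17))**2/9) = -149*(4 + (3 - sqrt(17))**2/9) = -596 - 149*(3 - sqrt(17))**2/9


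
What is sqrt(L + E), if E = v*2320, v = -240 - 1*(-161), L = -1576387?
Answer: I*sqrt(1759667) ≈ 1326.5*I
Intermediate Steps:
v = -79 (v = -240 + 161 = -79)
E = -183280 (E = -79*2320 = -183280)
sqrt(L + E) = sqrt(-1576387 - 183280) = sqrt(-1759667) = I*sqrt(1759667)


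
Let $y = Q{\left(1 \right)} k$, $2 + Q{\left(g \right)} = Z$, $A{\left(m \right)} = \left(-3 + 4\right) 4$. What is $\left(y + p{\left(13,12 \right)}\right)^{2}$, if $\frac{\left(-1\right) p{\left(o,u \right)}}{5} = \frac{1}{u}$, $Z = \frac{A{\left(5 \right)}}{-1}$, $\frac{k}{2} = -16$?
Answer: $\frac{5285401}{144} \approx 36704.0$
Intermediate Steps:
$k = -32$ ($k = 2 \left(-16\right) = -32$)
$A{\left(m \right)} = 4$ ($A{\left(m \right)} = 1 \cdot 4 = 4$)
$Z = -4$ ($Z = \frac{4}{-1} = 4 \left(-1\right) = -4$)
$Q{\left(g \right)} = -6$ ($Q{\left(g \right)} = -2 - 4 = -6$)
$p{\left(o,u \right)} = - \frac{5}{u}$
$y = 192$ ($y = \left(-6\right) \left(-32\right) = 192$)
$\left(y + p{\left(13,12 \right)}\right)^{2} = \left(192 - \frac{5}{12}\right)^{2} = \left(\frac{2299}{12}\right)^{2} = \frac{5285401}{144}$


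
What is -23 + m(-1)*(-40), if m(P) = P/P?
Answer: -63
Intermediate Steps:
m(P) = 1
-23 + m(-1)*(-40) = -23 + 1*(-40) = -23 - 40 = -63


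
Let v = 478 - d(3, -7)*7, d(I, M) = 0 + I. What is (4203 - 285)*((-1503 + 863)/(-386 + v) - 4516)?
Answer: -1258759368/71 ≈ -1.7729e+7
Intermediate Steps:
d(I, M) = I
v = 457 (v = 478 - 3*7 = 478 - 1*21 = 478 - 21 = 457)
(4203 - 285)*((-1503 + 863)/(-386 + v) - 4516) = (4203 - 285)*((-1503 + 863)/(-386 + 457) - 4516) = 3918*(-640/71 - 4516) = 3918*(-321276/71) = -1258759368/71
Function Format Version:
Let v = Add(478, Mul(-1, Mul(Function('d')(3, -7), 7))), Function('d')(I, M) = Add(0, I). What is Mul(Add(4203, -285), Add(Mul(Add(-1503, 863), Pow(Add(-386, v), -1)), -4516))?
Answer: Rational(-1258759368, 71) ≈ -1.7729e+7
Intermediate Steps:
Function('d')(I, M) = I
v = 457 (v = Add(478, Mul(-1, Mul(3, 7))) = Add(478, Mul(-1, 21)) = Add(478, -21) = 457)
Mul(Add(4203, -285), Add(Mul(Add(-1503, 863), Pow(Add(-386, v), -1)), -4516)) = Mul(Add(4203, -285), Add(Mul(Add(-1503, 863), Pow(Add(-386, 457), -1)), -4516)) = Mul(3918, Add(Mul(-640, Pow(71, -1)), -4516)) = Mul(3918, Add(Mul(-640, Rational(1, 71)), -4516)) = Mul(3918, Add(Rational(-640, 71), -4516)) = Mul(3918, Rational(-321276, 71)) = Rational(-1258759368, 71)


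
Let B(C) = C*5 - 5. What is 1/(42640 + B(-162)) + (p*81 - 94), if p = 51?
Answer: 168847526/41825 ≈ 4037.0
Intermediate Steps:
B(C) = -5 + 5*C (B(C) = 5*C - 5 = -5 + 5*C)
1/(42640 + B(-162)) + (p*81 - 94) = 1/(42640 + (-5 + 5*(-162))) + (51*81 - 94) = 1/(42640 + (-5 - 810)) + (4131 - 94) = 1/(42640 - 815) + 4037 = 1/41825 + 4037 = 168847526/41825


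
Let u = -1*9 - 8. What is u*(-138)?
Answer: 2346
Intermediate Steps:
u = -17 (u = -9 - 8 = -17)
u*(-138) = -17*(-138) = 2346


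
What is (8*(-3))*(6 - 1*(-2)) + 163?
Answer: -29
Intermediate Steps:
(8*(-3))*(6 - 1*(-2)) + 163 = -24*(6 + 2) + 163 = -24*8 + 163 = -192 + 163 = -29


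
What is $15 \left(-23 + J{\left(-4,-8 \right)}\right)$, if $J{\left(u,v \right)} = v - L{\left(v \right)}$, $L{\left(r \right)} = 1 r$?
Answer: $-345$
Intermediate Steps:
$L{\left(r \right)} = r$
$J{\left(u,v \right)} = 0$ ($J{\left(u,v \right)} = v - v = 0$)
$15 \left(-23 + J{\left(-4,-8 \right)}\right) = 15 \left(-23 + 0\right) = 15 \left(-23\right) = -345$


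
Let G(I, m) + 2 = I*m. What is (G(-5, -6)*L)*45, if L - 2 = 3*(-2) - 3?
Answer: -8820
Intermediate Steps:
G(I, m) = -2 + I*m
L = -7 (L = 2 + (3*(-2) - 3) = 2 + (-6 - 3) = 2 - 9 = -7)
(G(-5, -6)*L)*45 = ((-2 - 5*(-6))*(-7))*45 = ((-2 + 30)*(-7))*45 = (28*(-7))*45 = -196*45 = -8820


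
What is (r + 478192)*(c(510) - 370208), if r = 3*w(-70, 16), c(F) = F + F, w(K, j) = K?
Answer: -176465218616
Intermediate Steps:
c(F) = 2*F
r = -210 (r = 3*(-70) = -210)
(r + 478192)*(c(510) - 370208) = (-210 + 478192)*(2*510 - 370208) = 477982*(1020 - 370208) = 477982*(-369188) = -176465218616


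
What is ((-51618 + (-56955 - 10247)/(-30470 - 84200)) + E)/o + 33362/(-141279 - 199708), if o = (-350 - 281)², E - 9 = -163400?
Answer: -4965126220491088/7784242507542845 ≈ -0.63784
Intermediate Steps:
E = -163391 (E = 9 - 163400 = -163391)
o = 398161 (o = (-631)² = 398161)
((-51618 + (-56955 - 10247)/(-30470 - 84200)) + E)/o + 33362/(-141279 - 199708) = ((-51618 + (-56955 - 10247)/(-30470 - 84200)) - 163391)/398161 + 33362/(-141279 - 199708) = ((-51618 - 67202/(-114670)) - 163391)*(1/398161) + 33362/(-340987) = ((-51618 - 67202*(-1/114670)) - 163391)*(1/398161) + 33362*(-1/340987) = ((-51618 + 33601/57335) - 163391)*(1/398161) - 33362/340987 = (-2959484429/57335 - 163391)*(1/398161) - 33362/340987 = -12327507414/57335*1/398161 - 33362/340987 = -12327507414/22828560935 - 33362/340987 = -4965126220491088/7784242507542845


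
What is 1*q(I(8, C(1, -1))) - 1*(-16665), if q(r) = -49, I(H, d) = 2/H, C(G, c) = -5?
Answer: 16616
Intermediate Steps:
1*q(I(8, C(1, -1))) - 1*(-16665) = 1*(-49) - 1*(-16665) = -49 + 16665 = 16616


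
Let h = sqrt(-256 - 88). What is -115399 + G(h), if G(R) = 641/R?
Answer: -115399 - 641*I*sqrt(86)/172 ≈ -1.154e+5 - 34.56*I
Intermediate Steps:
h = 2*I*sqrt(86) (h = sqrt(-344) = 2*I*sqrt(86) ≈ 18.547*I)
-115399 + G(h) = -115399 + 641/((2*I*sqrt(86))) = -115399 + 641*(-I*sqrt(86)/172) = -115399 - 641*I*sqrt(86)/172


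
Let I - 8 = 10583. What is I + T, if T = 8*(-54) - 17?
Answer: 10142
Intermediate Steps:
I = 10591 (I = 8 + 10583 = 10591)
T = -449 (T = -432 - 17 = -449)
I + T = 10591 - 449 = 10142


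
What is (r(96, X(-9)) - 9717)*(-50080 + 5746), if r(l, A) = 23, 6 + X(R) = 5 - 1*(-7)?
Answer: 429773796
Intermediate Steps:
X(R) = 6 (X(R) = -6 + (5 - 1*(-7)) = -6 + (5 + 7) = -6 + 12 = 6)
(r(96, X(-9)) - 9717)*(-50080 + 5746) = (23 - 9717)*(-50080 + 5746) = -9694*(-44334) = 429773796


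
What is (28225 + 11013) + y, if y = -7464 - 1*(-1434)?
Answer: 33208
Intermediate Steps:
y = -6030 (y = -7464 + 1434 = -6030)
(28225 + 11013) + y = (28225 + 11013) - 6030 = 39238 - 6030 = 33208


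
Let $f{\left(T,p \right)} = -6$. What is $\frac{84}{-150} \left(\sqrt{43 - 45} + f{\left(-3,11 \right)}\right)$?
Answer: $\frac{84}{25} - \frac{14 i \sqrt{2}}{25} \approx 3.36 - 0.79196 i$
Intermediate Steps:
$\frac{84}{-150} \left(\sqrt{43 - 45} + f{\left(-3,11 \right)}\right) = \frac{84}{-150} \left(\sqrt{43 - 45} - 6\right) = 84 \left(- \frac{1}{150}\right) \left(\sqrt{-2} - 6\right) = - \frac{14 \left(i \sqrt{2} - 6\right)}{25} = - \frac{14 \left(-6 + i \sqrt{2}\right)}{25} = \frac{84}{25} - \frac{14 i \sqrt{2}}{25}$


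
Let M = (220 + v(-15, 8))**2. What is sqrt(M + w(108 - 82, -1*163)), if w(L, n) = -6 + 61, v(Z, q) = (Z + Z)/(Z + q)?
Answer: sqrt(2467595)/7 ≈ 224.41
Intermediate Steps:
v(Z, q) = 2*Z/(Z + q) (v(Z, q) = (2*Z)/(Z + q) = 2*Z/(Z + q))
w(L, n) = 55
M = 2464900/49 (M = (220 + 2*(-15)/(-15 + 8))**2 = (220 + 2*(-15)/(-7))**2 = (220 + 2*(-15)*(-1/7))**2 = (220 + 30/7)**2 = (1570/7)**2 = 2464900/49 ≈ 50304.)
sqrt(M + w(108 - 82, -1*163)) = sqrt(2464900/49 + 55) = sqrt(2467595/49) = sqrt(2467595)/7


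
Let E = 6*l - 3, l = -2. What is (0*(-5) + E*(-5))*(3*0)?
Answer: 0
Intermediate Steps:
E = -15 (E = 6*(-2) - 3 = -12 - 3 = -15)
(0*(-5) + E*(-5))*(3*0) = (0*(-5) - 15*(-5))*(3*0) = (0 + 75)*0 = 75*0 = 0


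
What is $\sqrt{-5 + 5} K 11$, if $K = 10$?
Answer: $0$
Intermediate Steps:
$\sqrt{-5 + 5} K 11 = \sqrt{-5 + 5} \cdot 10 \cdot 11 = \sqrt{0} \cdot 10 \cdot 11 = 0 \cdot 10 \cdot 11 = 0 \cdot 11 = 0$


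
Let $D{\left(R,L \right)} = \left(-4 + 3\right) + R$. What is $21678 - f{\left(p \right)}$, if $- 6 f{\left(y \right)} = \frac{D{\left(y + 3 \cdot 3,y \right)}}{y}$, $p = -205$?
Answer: $\frac{26664137}{1230} \approx 21678.0$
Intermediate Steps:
$D{\left(R,L \right)} = -1 + R$
$f{\left(y \right)} = - \frac{8 + y}{6 y}$ ($f{\left(y \right)} = - \frac{\left(-1 + \left(y + 3 \cdot 3\right)\right) \frac{1}{y}}{6} = - \frac{\left(-1 + \left(y + 9\right)\right) \frac{1}{y}}{6} = - \frac{\left(-1 + \left(9 + y\right)\right) \frac{1}{y}}{6} = - \frac{\left(8 + y\right) \frac{1}{y}}{6} = - \frac{\frac{1}{y} \left(8 + y\right)}{6} = - \frac{8 + y}{6 y}$)
$21678 - f{\left(p \right)} = 21678 - \frac{-8 - -205}{6 \left(-205\right)} = 21678 - \frac{1}{6} \left(- \frac{1}{205}\right) \left(-8 + 205\right) = 21678 - \frac{1}{6} \left(- \frac{1}{205}\right) 197 = 21678 - - \frac{197}{1230} = 21678 + \frac{197}{1230} = \frac{26664137}{1230}$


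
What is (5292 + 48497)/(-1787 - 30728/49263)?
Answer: -2649807507/88063709 ≈ -30.090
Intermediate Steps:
(5292 + 48497)/(-1787 - 30728/49263) = 53789/(-1787 - 30728*1/49263) = 53789/(-1787 - 30728/49263) = 53789/(-88063709/49263) = 53789*(-49263/88063709) = -2649807507/88063709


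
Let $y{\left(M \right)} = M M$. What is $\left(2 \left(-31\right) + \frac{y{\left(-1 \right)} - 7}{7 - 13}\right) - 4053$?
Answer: $-4114$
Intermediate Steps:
$y{\left(M \right)} = M^{2}$
$\left(2 \left(-31\right) + \frac{y{\left(-1 \right)} - 7}{7 - 13}\right) - 4053 = \left(2 \left(-31\right) + \frac{\left(-1\right)^{2} - 7}{7 - 13}\right) - 4053 = \left(-62 + \frac{1 - 7}{-6}\right) - 4053 = \left(-62 - -1\right) - 4053 = \left(-62 + 1\right) - 4053 = -61 - 4053 = -4114$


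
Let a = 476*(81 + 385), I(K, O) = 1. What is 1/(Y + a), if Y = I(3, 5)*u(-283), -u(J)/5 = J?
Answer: 1/223231 ≈ 4.4797e-6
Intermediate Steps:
u(J) = -5*J
a = 221816 (a = 476*466 = 221816)
Y = 1415 (Y = 1*(-5*(-283)) = 1*1415 = 1415)
1/(Y + a) = 1/(1415 + 221816) = 1/223231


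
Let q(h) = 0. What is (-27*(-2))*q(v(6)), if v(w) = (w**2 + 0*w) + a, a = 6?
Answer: 0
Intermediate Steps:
v(w) = 6 + w**2 (v(w) = (w**2 + 0*w) + 6 = (w**2 + 0) + 6 = w**2 + 6 = 6 + w**2)
(-27*(-2))*q(v(6)) = -27*(-2)*0 = 54*0 = 0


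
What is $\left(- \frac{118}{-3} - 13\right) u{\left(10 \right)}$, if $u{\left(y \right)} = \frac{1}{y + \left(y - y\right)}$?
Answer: $\frac{79}{30} \approx 2.6333$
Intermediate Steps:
$u{\left(y \right)} = \frac{1}{y}$ ($u{\left(y \right)} = \frac{1}{y + 0} = \frac{1}{y}$)
$\left(- \frac{118}{-3} - 13\right) u{\left(10 \right)} = \frac{- \frac{118}{-3} - 13}{10} = \left(\left(-118\right) \left(- \frac{1}{3}\right) - 13\right) \frac{1}{10} = \left(\frac{118}{3} - 13\right) \frac{1}{10} = \frac{79}{3} \cdot \frac{1}{10} = \frac{79}{30}$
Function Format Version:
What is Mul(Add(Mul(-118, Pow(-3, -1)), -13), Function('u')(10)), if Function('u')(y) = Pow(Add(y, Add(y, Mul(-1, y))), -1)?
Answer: Rational(79, 30) ≈ 2.6333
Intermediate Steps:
Function('u')(y) = Pow(y, -1) (Function('u')(y) = Pow(Add(y, 0), -1) = Pow(y, -1))
Mul(Add(Mul(-118, Pow(-3, -1)), -13), Function('u')(10)) = Mul(Add(Mul(-118, Pow(-3, -1)), -13), Pow(10, -1)) = Mul(Add(Mul(-118, Rational(-1, 3)), -13), Rational(1, 10)) = Mul(Add(Rational(118, 3), -13), Rational(1, 10)) = Mul(Rational(79, 3), Rational(1, 10)) = Rational(79, 30)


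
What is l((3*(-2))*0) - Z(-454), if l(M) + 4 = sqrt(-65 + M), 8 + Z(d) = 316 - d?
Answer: -766 + I*sqrt(65) ≈ -766.0 + 8.0623*I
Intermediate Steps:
Z(d) = 308 - d (Z(d) = -8 + (316 - d) = 308 - d)
l(M) = -4 + sqrt(-65 + M)
l((3*(-2))*0) - Z(-454) = (-4 + sqrt(-65 + (3*(-2))*0)) - (308 - 1*(-454)) = (-4 + sqrt(-65 - 6*0)) - (308 + 454) = (-4 + sqrt(-65 + 0)) - 1*762 = (-4 + sqrt(-65)) - 762 = (-4 + I*sqrt(65)) - 762 = -766 + I*sqrt(65)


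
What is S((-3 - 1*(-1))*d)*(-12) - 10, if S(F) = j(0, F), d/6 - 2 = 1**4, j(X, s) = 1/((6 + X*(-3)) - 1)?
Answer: -62/5 ≈ -12.400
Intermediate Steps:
j(X, s) = 1/(5 - 3*X) (j(X, s) = 1/((6 - 3*X) - 1) = 1/(5 - 3*X))
d = 18 (d = 12 + 6*1**4 = 12 + 6*1 = 12 + 6 = 18)
S(F) = 1/5 (S(F) = -1/(-5 + 3*0) = -1/(-5 + 0) = -1/(-5) = -1*(-1/5) = 1/5)
S((-3 - 1*(-1))*d)*(-12) - 10 = (1/5)*(-12) - 10 = -12/5 - 10 = -62/5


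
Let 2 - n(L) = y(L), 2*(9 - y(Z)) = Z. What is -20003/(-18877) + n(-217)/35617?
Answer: 1420533115/1344684218 ≈ 1.0564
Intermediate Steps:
y(Z) = 9 - Z/2
n(L) = -7 + L/2 (n(L) = 2 - (9 - L/2) = 2 + (-9 + L/2) = -7 + L/2)
-20003/(-18877) + n(-217)/35617 = -20003/(-18877) + (-7 + (½)*(-217))/35617 = -20003*(-1/18877) + (-7 - 217/2)*(1/35617) = 20003/18877 - 231/2*1/35617 = 20003/18877 - 231/71234 = 1420533115/1344684218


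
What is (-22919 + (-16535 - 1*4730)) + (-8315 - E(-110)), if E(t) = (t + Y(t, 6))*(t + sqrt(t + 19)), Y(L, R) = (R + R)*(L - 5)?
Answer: -216399 + 1490*I*sqrt(91) ≈ -2.164e+5 + 14214.0*I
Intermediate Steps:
Y(L, R) = 2*R*(-5 + L) (Y(L, R) = (2*R)*(-5 + L) = 2*R*(-5 + L))
E(t) = (-60 + 13*t)*(t + sqrt(19 + t)) (E(t) = (t + 2*6*(-5 + t))*(t + sqrt(t + 19)) = (t + (-60 + 12*t))*(t + sqrt(19 + t)) = (-60 + 13*t)*(t + sqrt(19 + t)))
(-22919 + (-16535 - 1*4730)) + (-8315 - E(-110)) = (-22919 + (-16535 - 1*4730)) + (-8315 - (-60*(-110) - 60*sqrt(19 - 110) + 13*(-110)**2 + 13*(-110)*sqrt(19 - 110))) = (-22919 + (-16535 - 4730)) + (-8315 - (6600 - 60*I*sqrt(91) + 13*12100 + 13*(-110)*sqrt(-91))) = (-22919 - 21265) + (-8315 - (6600 - 60*I*sqrt(91) + 157300 + 13*(-110)*(I*sqrt(91)))) = -44184 + (-8315 - (6600 - 60*I*sqrt(91) + 157300 - 1430*I*sqrt(91))) = -44184 + (-8315 - (163900 - 1490*I*sqrt(91))) = -44184 + (-8315 + (-163900 + 1490*I*sqrt(91))) = -44184 + (-172215 + 1490*I*sqrt(91)) = -216399 + 1490*I*sqrt(91)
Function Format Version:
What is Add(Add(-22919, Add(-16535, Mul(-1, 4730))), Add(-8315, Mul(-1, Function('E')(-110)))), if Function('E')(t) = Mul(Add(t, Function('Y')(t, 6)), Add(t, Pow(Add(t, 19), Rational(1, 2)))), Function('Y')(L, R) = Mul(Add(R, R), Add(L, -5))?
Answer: Add(-216399, Mul(1490, I, Pow(91, Rational(1, 2)))) ≈ Add(-2.1640e+5, Mul(14214., I))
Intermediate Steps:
Function('Y')(L, R) = Mul(2, R, Add(-5, L)) (Function('Y')(L, R) = Mul(Mul(2, R), Add(-5, L)) = Mul(2, R, Add(-5, L)))
Function('E')(t) = Mul(Add(-60, Mul(13, t)), Add(t, Pow(Add(19, t), Rational(1, 2)))) (Function('E')(t) = Mul(Add(t, Mul(2, 6, Add(-5, t))), Add(t, Pow(Add(t, 19), Rational(1, 2)))) = Mul(Add(t, Add(-60, Mul(12, t))), Add(t, Pow(Add(19, t), Rational(1, 2)))) = Mul(Add(-60, Mul(13, t)), Add(t, Pow(Add(19, t), Rational(1, 2)))))
Add(Add(-22919, Add(-16535, Mul(-1, 4730))), Add(-8315, Mul(-1, Function('E')(-110)))) = Add(Add(-22919, Add(-16535, Mul(-1, 4730))), Add(-8315, Mul(-1, Add(Mul(-60, -110), Mul(-60, Pow(Add(19, -110), Rational(1, 2))), Mul(13, Pow(-110, 2)), Mul(13, -110, Pow(Add(19, -110), Rational(1, 2))))))) = Add(Add(-22919, Add(-16535, -4730)), Add(-8315, Mul(-1, Add(6600, Mul(-60, Pow(-91, Rational(1, 2))), Mul(13, 12100), Mul(13, -110, Pow(-91, Rational(1, 2))))))) = Add(Add(-22919, -21265), Add(-8315, Mul(-1, Add(6600, Mul(-60, Mul(I, Pow(91, Rational(1, 2)))), 157300, Mul(13, -110, Mul(I, Pow(91, Rational(1, 2)))))))) = Add(-44184, Add(-8315, Mul(-1, Add(6600, Mul(-60, I, Pow(91, Rational(1, 2))), 157300, Mul(-1430, I, Pow(91, Rational(1, 2))))))) = Add(-44184, Add(-8315, Mul(-1, Add(163900, Mul(-1490, I, Pow(91, Rational(1, 2))))))) = Add(-44184, Add(-8315, Add(-163900, Mul(1490, I, Pow(91, Rational(1, 2)))))) = Add(-44184, Add(-172215, Mul(1490, I, Pow(91, Rational(1, 2))))) = Add(-216399, Mul(1490, I, Pow(91, Rational(1, 2))))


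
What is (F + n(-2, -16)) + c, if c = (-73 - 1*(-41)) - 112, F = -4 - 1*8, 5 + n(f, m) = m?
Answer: -177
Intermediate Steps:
n(f, m) = -5 + m
F = -12 (F = -4 - 8 = -12)
c = -144 (c = (-73 + 41) - 112 = -32 - 112 = -144)
(F + n(-2, -16)) + c = (-12 + (-5 - 16)) - 144 = (-12 - 21) - 144 = -33 - 144 = -177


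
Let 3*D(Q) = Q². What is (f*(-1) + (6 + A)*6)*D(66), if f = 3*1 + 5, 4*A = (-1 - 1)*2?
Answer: 31944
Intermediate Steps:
A = -1 (A = ((-1 - 1)*2)/4 = (-2*2)/4 = (¼)*(-4) = -1)
f = 8 (f = 3 + 5 = 8)
D(Q) = Q²/3
(f*(-1) + (6 + A)*6)*D(66) = (8*(-1) + (6 - 1)*6)*((⅓)*66²) = (-8 + 5*6)*((⅓)*4356) = (-8 + 30)*1452 = 22*1452 = 31944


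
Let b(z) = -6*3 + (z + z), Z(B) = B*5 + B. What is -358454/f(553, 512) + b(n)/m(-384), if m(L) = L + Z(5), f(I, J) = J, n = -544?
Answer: -31581611/45312 ≈ -696.98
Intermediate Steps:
Z(B) = 6*B (Z(B) = 5*B + B = 6*B)
m(L) = 30 + L (m(L) = L + 6*5 = L + 30 = 30 + L)
b(z) = -18 + 2*z
-358454/f(553, 512) + b(n)/m(-384) = -358454/512 + (-18 + 2*(-544))/(30 - 384) = -358454*1/512 + (-18 - 1088)/(-354) = -179227/256 - 1106*(-1/354) = -179227/256 + 553/177 = -31581611/45312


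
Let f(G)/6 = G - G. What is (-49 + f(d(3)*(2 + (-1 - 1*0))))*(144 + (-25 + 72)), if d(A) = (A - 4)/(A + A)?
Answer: -9359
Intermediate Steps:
d(A) = (-4 + A)/(2*A) (d(A) = (-4 + A)/((2*A)) = (-4 + A)*(1/(2*A)) = (-4 + A)/(2*A))
f(G) = 0 (f(G) = 6*(G - G) = 6*0 = 0)
(-49 + f(d(3)*(2 + (-1 - 1*0))))*(144 + (-25 + 72)) = (-49 + 0)*(144 + (-25 + 72)) = -49*(144 + 47) = -49*191 = -9359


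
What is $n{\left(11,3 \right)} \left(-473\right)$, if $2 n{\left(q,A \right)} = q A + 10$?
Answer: $- \frac{20339}{2} \approx -10170.0$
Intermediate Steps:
$n{\left(q,A \right)} = 5 + \frac{A q}{2}$ ($n{\left(q,A \right)} = \frac{q A + 10}{2} = \frac{A q + 10}{2} = \frac{10 + A q}{2} = 5 + \frac{A q}{2}$)
$n{\left(11,3 \right)} \left(-473\right) = \left(5 + \frac{1}{2} \cdot 3 \cdot 11\right) \left(-473\right) = \left(5 + \frac{33}{2}\right) \left(-473\right) = \frac{43}{2} \left(-473\right) = - \frac{20339}{2}$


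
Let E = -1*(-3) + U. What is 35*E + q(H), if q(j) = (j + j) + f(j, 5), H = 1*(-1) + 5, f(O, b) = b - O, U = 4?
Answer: 254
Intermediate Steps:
H = 4 (H = -1 + 5 = 4)
E = 7 (E = -1*(-3) + 4 = 3 + 4 = 7)
q(j) = 5 + j (q(j) = (j + j) + (5 - j) = 2*j + (5 - j) = 5 + j)
35*E + q(H) = 35*7 + (5 + 4) = 245 + 9 = 254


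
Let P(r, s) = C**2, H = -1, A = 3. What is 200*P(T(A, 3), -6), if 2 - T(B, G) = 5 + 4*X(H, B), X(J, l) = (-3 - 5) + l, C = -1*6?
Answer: 7200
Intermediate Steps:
C = -6
X(J, l) = -8 + l
T(B, G) = 29 - 4*B (T(B, G) = 2 - (5 + 4*(-8 + B)) = 2 - (5 + (-32 + 4*B)) = 2 - (-27 + 4*B) = 2 + (27 - 4*B) = 29 - 4*B)
P(r, s) = 36 (P(r, s) = (-6)**2 = 36)
200*P(T(A, 3), -6) = 200*36 = 7200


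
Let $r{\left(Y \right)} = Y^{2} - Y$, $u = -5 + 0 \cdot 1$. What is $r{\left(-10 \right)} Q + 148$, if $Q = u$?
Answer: $-402$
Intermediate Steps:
$u = -5$ ($u = -5 + 0 = -5$)
$Q = -5$
$r{\left(-10 \right)} Q + 148 = - 10 \left(-1 - 10\right) \left(-5\right) + 148 = \left(-10\right) \left(-11\right) \left(-5\right) + 148 = 110 \left(-5\right) + 148 = -550 + 148 = -402$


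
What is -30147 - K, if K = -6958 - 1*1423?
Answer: -21766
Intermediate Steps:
K = -8381 (K = -6958 - 1423 = -8381)
-30147 - K = -30147 - 1*(-8381) = -30147 + 8381 = -21766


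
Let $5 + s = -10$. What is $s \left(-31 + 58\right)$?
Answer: $-405$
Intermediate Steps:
$s = -15$ ($s = -5 - 10 = -15$)
$s \left(-31 + 58\right) = - 15 \left(-31 + 58\right) = \left(-15\right) 27 = -405$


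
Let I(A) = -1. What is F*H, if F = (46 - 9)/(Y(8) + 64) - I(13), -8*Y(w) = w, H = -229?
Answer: -22900/63 ≈ -363.49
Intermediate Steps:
Y(w) = -w/8
F = 100/63 (F = (46 - 9)/(-⅛*8 + 64) - 1*(-1) = 37/(-1 + 64) + 1 = 37/63 + 1 = 100/63 ≈ 1.5873)
F*H = (100/63)*(-229) = -22900/63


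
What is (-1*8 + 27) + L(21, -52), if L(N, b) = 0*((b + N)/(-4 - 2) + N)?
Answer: 19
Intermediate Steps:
L(N, b) = 0 (L(N, b) = 0*((N + b)/(-6) + N) = 0*((N + b)*(-1/6) + N) = 0*((-N/6 - b/6) + N) = 0*(-b/6 + 5*N/6) = 0)
(-1*8 + 27) + L(21, -52) = (-1*8 + 27) + 0 = (-8 + 27) + 0 = 19 + 0 = 19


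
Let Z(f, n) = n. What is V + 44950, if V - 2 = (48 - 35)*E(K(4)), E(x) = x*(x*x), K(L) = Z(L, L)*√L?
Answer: 51608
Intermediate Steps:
K(L) = L^(3/2) (K(L) = L*√L = L^(3/2))
E(x) = x³ (E(x) = x*x² = x³)
V = 6658 (V = 2 + (48 - 35)*(4^(3/2))³ = 2 + 13*8³ = 2 + 13*512 = 2 + 6656 = 6658)
V + 44950 = 6658 + 44950 = 51608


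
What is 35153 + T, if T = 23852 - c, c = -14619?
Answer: 73624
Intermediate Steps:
T = 38471 (T = 23852 - 1*(-14619) = 23852 + 14619 = 38471)
35153 + T = 35153 + 38471 = 73624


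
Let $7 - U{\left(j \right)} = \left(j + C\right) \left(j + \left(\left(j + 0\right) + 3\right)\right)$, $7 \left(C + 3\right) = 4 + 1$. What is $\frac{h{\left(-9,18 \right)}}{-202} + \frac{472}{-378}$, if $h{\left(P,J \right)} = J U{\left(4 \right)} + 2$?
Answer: $- \frac{3856}{19089} \approx -0.202$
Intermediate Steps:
$C = - \frac{16}{7}$ ($C = -3 + \frac{4 + 1}{7} = -3 + \frac{1}{7} \cdot 5 = -3 + \frac{5}{7} = - \frac{16}{7} \approx -2.2857$)
$U{\left(j \right)} = 7 - \left(3 + 2 j\right) \left(- \frac{16}{7} + j\right)$ ($U{\left(j \right)} = 7 - \left(j - \frac{16}{7}\right) \left(j + \left(\left(j + 0\right) + 3\right)\right) = 7 - \left(- \frac{16}{7} + j\right) \left(j + \left(j + 3\right)\right) = 7 - \left(- \frac{16}{7} + j\right) \left(j + \left(3 + j\right)\right) = 7 - \left(- \frac{16}{7} + j\right) \left(3 + 2 j\right) = 7 - \left(3 + 2 j\right) \left(- \frac{16}{7} + j\right)$)
$h{\left(P,J \right)} = 2 - \frac{83 J}{7}$ ($h{\left(P,J \right)} = J \left(\frac{97}{7} - 2 \cdot 4^{2} + \frac{11}{7} \cdot 4\right) + 2 = J \left(\frac{97}{7} - 32 + \frac{44}{7}\right) + 2 = J \left(- \frac{83}{7}\right) + 2 = - \frac{83 J}{7} + 2 = 2 - \frac{83 J}{7}$)
$\frac{h{\left(-9,18 \right)}}{-202} + \frac{472}{-378} = \frac{2 - \frac{1494}{7}}{-202} + \frac{472}{-378} = \left(2 - \frac{1494}{7}\right) \left(- \frac{1}{202}\right) + 472 \left(- \frac{1}{378}\right) = \left(- \frac{1480}{7}\right) \left(- \frac{1}{202}\right) - \frac{236}{189} = \frac{740}{707} - \frac{236}{189} = - \frac{3856}{19089}$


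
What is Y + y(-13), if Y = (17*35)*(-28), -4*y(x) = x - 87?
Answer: -16635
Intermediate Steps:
y(x) = 87/4 - x/4 (y(x) = -(x - 87)/4 = -(-87 + x)/4 = 87/4 - x/4)
Y = -16660 (Y = 595*(-28) = -16660)
Y + y(-13) = -16660 + (87/4 - ¼*(-13)) = -16660 + (87/4 + 13/4) = -16660 + 25 = -16635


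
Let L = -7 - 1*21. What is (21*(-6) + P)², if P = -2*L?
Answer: 4900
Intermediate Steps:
L = -28 (L = -7 - 21 = -28)
P = 56 (P = -2*(-28) = 56)
(21*(-6) + P)² = (21*(-6) + 56)² = (-126 + 56)² = (-70)² = 4900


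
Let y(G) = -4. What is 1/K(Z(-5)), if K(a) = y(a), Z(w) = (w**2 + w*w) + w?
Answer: -1/4 ≈ -0.25000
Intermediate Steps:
Z(w) = w + 2*w**2 (Z(w) = (w**2 + w**2) + w = 2*w**2 + w = w + 2*w**2)
K(a) = -4
1/K(Z(-5)) = 1/(-4) = -1/4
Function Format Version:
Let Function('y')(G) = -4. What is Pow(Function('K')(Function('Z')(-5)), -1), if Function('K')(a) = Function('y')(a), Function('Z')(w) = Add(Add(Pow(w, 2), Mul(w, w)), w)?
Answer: Rational(-1, 4) ≈ -0.25000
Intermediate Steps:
Function('Z')(w) = Add(w, Mul(2, Pow(w, 2))) (Function('Z')(w) = Add(Add(Pow(w, 2), Pow(w, 2)), w) = Add(Mul(2, Pow(w, 2)), w) = Add(w, Mul(2, Pow(w, 2))))
Function('K')(a) = -4
Pow(Function('K')(Function('Z')(-5)), -1) = Pow(-4, -1) = Rational(-1, 4)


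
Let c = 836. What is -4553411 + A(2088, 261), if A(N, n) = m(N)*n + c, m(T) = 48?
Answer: -4540047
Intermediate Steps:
A(N, n) = 836 + 48*n (A(N, n) = 48*n + 836 = 836 + 48*n)
-4553411 + A(2088, 261) = -4553411 + (836 + 48*261) = -4553411 + (836 + 12528) = -4553411 + 13364 = -4540047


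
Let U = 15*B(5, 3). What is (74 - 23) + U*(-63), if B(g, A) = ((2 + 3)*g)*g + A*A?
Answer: -126579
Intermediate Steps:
B(g, A) = A² + 5*g² (B(g, A) = (5*g)*g + A² = 5*g² + A² = A² + 5*g²)
U = 2010 (U = 15*(3² + 5*5²) = 15*(9 + 5*25) = 15*(9 + 125) = 15*134 = 2010)
(74 - 23) + U*(-63) = (74 - 23) + 2010*(-63) = 51 - 126630 = -126579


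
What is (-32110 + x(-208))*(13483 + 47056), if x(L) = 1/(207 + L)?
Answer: -1943967829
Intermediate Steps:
(-32110 + x(-208))*(13483 + 47056) = (-32110 + 1/(207 - 208))*(13483 + 47056) = (-32110 + 1/(-1))*60539 = (-32110 - 1)*60539 = -32111*60539 = -1943967829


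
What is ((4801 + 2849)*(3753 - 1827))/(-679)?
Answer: -14733900/679 ≈ -21699.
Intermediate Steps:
((4801 + 2849)*(3753 - 1827))/(-679) = (7650*1926)*(-1/679) = 14733900*(-1/679) = -14733900/679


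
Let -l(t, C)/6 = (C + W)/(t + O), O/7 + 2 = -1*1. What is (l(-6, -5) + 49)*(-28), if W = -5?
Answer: -11788/9 ≈ -1309.8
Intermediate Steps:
O = -21 (O = -14 + 7*(-1*1) = -14 + 7*(-1) = -14 - 7 = -21)
l(t, C) = -6*(-5 + C)/(-21 + t) (l(t, C) = -6*(C - 5)/(t - 21) = -6*(-5 + C)/(-21 + t))
(l(-6, -5) + 49)*(-28) = (6*(5 - 1*(-5))/(-21 - 6) + 49)*(-28) = (6*(5 + 5)/(-27) + 49)*(-28) = (6*(-1/27)*10 + 49)*(-28) = (-20/9 + 49)*(-28) = (421/9)*(-28) = -11788/9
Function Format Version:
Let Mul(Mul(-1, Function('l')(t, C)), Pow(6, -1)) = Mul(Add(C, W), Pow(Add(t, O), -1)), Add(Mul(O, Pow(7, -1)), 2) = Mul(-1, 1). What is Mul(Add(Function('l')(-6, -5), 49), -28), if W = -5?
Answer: Rational(-11788, 9) ≈ -1309.8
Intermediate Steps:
O = -21 (O = Add(-14, Mul(7, Mul(-1, 1))) = Add(-14, Mul(7, -1)) = Add(-14, -7) = -21)
Function('l')(t, C) = Mul(-6, Pow(Add(-21, t), -1), Add(-5, C)) (Function('l')(t, C) = Mul(-6, Mul(Add(C, -5), Pow(Add(t, -21), -1))) = Mul(-6, Mul(Add(-5, C), Pow(Add(-21, t), -1))) = Mul(-6, Mul(Pow(Add(-21, t), -1), Add(-5, C))) = Mul(-6, Pow(Add(-21, t), -1), Add(-5, C)))
Mul(Add(Function('l')(-6, -5), 49), -28) = Mul(Add(Mul(6, Pow(Add(-21, -6), -1), Add(5, Mul(-1, -5))), 49), -28) = Mul(Add(Mul(6, Pow(-27, -1), Add(5, 5)), 49), -28) = Mul(Add(Mul(6, Rational(-1, 27), 10), 49), -28) = Mul(Add(Rational(-20, 9), 49), -28) = Mul(Rational(421, 9), -28) = Rational(-11788, 9)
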